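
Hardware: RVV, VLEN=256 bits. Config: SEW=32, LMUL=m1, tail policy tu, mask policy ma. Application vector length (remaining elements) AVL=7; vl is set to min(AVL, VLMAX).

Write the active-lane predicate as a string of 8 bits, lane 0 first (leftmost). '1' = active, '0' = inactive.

VLMAX = (256 × 1) / 32 = 8 lanes
AVL=7 ≤ VLMAX=8, so vl = 7
bits (lane 0 leftmost): 11111110

predicate = 11111110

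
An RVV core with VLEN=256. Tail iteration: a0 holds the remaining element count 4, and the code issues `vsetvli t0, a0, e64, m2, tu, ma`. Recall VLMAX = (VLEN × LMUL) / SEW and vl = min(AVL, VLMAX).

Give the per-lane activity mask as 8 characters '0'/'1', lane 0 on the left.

predicate = 11110000

VLMAX = VLEN×LMUL/SEW = 256×2/64 = 8
AVL=4 ≤ VLMAX=8, so vl = 4
bits (lane 0 leftmost): 11110000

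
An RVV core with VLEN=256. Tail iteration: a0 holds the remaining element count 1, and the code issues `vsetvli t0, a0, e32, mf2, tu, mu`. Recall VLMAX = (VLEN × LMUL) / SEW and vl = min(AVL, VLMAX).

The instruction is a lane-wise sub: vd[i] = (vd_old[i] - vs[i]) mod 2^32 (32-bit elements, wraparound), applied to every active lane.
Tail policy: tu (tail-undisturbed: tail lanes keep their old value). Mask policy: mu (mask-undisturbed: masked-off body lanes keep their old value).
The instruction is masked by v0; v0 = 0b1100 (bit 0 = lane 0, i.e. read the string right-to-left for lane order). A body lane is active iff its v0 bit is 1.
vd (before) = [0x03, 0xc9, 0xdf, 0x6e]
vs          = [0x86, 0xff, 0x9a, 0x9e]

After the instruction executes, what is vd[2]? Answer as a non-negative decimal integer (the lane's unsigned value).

VLMAX = (256 × 1/2) / 32 = 4 lanes
vl = min(AVL, VLMAX) = min(1, 4) = 1
vd[0] mask-off/keep -> 0x03
vd[1] tail/keep -> 0xc9
vd[2] tail/keep -> 0xdf
vd[3] tail/keep -> 0x6e

vd[2] = 223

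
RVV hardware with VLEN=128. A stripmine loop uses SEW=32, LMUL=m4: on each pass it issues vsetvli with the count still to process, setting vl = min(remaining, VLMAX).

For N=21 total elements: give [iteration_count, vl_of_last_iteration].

VLMAX = VLEN×LMUL/SEW = 128×4/32 = 16
N=21: ⌈21/16⌉ = 2 iters; last vl = 21 − 1×16 = 5

[iterations, last_vl] = [2, 5]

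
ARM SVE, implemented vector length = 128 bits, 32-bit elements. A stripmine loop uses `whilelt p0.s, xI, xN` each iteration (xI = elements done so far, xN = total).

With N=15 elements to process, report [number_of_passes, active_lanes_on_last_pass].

[iterations, last_vl] = [4, 3]

lane count: 128 div 32 = 4
15 elements at 4/iter → 4 passes, remainder 3 on the last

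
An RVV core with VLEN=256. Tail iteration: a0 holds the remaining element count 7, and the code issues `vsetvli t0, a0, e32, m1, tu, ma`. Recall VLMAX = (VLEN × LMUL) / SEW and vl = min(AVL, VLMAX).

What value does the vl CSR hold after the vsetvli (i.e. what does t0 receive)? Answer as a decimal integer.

VLMAX = VLEN×LMUL/SEW = 256×1/32 = 8
AVL=7 ≤ VLMAX=8, so vl = 7

vl = 7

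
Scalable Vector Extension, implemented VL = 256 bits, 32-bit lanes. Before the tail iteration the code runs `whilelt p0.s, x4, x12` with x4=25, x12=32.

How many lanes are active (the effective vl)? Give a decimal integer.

vl = 7

lane count: 256 div 32 = 8
active while 25+j < 32, i.e. j ∈ [0,7) capped at 8 ⇒ 7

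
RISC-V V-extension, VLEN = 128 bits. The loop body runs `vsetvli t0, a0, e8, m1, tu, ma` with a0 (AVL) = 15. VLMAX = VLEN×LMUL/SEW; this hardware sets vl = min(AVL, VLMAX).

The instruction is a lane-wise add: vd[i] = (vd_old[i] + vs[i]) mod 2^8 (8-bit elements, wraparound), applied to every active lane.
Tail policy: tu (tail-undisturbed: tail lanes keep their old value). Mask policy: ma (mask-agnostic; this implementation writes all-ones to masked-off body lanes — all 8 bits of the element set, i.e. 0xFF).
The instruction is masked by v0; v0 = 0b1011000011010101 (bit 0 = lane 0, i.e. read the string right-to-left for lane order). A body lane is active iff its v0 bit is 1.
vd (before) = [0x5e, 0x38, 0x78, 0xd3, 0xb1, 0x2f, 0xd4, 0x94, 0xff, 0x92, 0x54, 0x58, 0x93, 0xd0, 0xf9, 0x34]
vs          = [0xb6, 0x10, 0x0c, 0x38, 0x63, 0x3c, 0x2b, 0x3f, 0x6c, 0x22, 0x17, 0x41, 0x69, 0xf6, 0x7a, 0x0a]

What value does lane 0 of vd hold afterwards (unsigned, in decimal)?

VLMAX = (128 × 1) / 8 = 16 lanes
vl = min(AVL, VLMAX) = min(15, 16) = 15
vd[0] add(0x5e,0xb6) -> 0x14
vd[1] mask-off/ones -> 0xff
vd[2] add(0x78,0x0c) -> 0x84
vd[3] mask-off/ones -> 0xff
vd[4] add(0xb1,0x63) -> 0x14
vd[5] mask-off/ones -> 0xff
vd[6] add(0xd4,0x2b) -> 0xff
vd[7] add(0x94,0x3f) -> 0xd3
vd[8] mask-off/ones -> 0xff
vd[9] mask-off/ones -> 0xff
vd[10] mask-off/ones -> 0xff
vd[11] mask-off/ones -> 0xff
vd[12] add(0x93,0x69) -> 0xfc
vd[13] add(0xd0,0xf6) -> 0xc6
vd[14] mask-off/ones -> 0xff
vd[15] tail/keep -> 0x34

vd[0] = 20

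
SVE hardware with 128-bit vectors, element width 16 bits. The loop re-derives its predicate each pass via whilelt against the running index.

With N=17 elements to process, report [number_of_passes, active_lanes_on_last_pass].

128-bit reg / 16-bit elem → 8 lanes
iterations = ceil(17/8) = 3; final-pass vl = 1

[iterations, last_vl] = [3, 1]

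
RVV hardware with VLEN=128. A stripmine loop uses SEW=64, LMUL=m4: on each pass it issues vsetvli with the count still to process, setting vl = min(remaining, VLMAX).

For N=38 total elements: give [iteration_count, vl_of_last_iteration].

[iterations, last_vl] = [5, 6]

VLMAX = VLEN×LMUL/SEW = 128×4/64 = 8
38 elements at 8/iter → 5 passes, remainder 6 on the last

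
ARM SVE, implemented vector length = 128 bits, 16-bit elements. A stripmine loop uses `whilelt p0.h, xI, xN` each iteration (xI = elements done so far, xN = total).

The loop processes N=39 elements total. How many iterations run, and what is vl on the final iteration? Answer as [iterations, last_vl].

128-bit reg / 16-bit elem → 8 lanes
39 elements at 8/iter → 5 passes, remainder 7 on the last

[iterations, last_vl] = [5, 7]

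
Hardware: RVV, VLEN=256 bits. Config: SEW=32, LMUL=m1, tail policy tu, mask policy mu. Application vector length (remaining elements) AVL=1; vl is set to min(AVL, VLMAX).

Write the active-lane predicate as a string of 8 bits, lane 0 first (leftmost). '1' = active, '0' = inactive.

VLMAX = VLEN×LMUL/SEW = 256×1/32 = 8
AVL=1 ≤ VLMAX=8, so vl = 1
bits (lane 0 leftmost): 10000000

predicate = 10000000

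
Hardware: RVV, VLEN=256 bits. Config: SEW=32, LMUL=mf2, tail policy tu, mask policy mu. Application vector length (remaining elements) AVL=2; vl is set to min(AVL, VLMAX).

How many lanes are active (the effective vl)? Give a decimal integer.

lanes per group: 256·1/2/32 = 4
vl ← min(2, 4) = 2

vl = 2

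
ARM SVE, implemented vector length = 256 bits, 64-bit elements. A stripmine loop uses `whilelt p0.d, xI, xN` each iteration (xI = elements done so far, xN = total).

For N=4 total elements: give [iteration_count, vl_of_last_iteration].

[iterations, last_vl] = [1, 4]

256-bit reg / 64-bit elem → 4 lanes
N=4: ⌈4/4⌉ = 1 iters; last vl = 4 − 0×4 = 4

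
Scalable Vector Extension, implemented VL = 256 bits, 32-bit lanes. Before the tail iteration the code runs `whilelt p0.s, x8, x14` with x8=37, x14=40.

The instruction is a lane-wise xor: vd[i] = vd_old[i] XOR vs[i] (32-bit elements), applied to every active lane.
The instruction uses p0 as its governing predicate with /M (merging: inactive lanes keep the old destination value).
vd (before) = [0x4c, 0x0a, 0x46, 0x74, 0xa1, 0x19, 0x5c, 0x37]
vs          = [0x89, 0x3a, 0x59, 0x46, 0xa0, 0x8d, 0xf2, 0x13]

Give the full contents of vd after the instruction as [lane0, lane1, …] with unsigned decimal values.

register lanes = 256/32 = 8
whilelt: lane j active iff 37+j < 40 → j < 3 → 3 active
  i=0: xor(0x4c,0x89) → 197
  i=1: xor(0x0a,0x3a) → 48
  i=2: xor(0x46,0x59) → 31
  i=3: tail/keep → 116
  i=4: tail/keep → 161
  i=5: tail/keep → 25
  i=6: tail/keep → 92
  i=7: tail/keep → 55

vd = [197, 48, 31, 116, 161, 25, 92, 55]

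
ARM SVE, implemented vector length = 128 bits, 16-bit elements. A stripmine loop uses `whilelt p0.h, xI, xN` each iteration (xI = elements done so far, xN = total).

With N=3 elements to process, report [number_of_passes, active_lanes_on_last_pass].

[iterations, last_vl] = [1, 3]

register lanes = 128/16 = 8
iterations = ceil(3/8) = 1; final-pass vl = 3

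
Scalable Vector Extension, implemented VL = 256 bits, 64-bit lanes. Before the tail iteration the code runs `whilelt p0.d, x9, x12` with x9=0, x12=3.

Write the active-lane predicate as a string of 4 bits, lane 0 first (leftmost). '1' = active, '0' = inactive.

register lanes = 256/64 = 4
p0[j] = (0+j < 3); true for j=0..2 → 3 lanes set
bits (lane 0 leftmost): 1110

predicate = 1110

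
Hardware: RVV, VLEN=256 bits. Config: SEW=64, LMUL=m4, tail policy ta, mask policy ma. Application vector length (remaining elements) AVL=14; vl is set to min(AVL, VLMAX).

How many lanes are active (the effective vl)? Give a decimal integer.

vl = 14

VLMAX = (256 × 4) / 64 = 16 lanes
vl ← min(14, 16) = 14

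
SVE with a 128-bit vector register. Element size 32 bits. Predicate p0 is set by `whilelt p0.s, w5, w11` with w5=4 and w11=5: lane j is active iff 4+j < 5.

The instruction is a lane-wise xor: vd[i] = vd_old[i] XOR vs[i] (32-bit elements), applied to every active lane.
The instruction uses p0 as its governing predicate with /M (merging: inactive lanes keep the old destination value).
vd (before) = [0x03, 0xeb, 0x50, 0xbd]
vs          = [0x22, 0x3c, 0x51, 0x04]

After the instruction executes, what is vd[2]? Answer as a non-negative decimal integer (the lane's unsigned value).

register lanes = 128/32 = 4
p0[j] = (4+j < 5); true for j=0..0 → 1 lanes set
[0] xor(0x03,0x22) = 0x21
[1] tail/keep = 0xeb
[2] tail/keep = 0x50
[3] tail/keep = 0xbd

vd[2] = 80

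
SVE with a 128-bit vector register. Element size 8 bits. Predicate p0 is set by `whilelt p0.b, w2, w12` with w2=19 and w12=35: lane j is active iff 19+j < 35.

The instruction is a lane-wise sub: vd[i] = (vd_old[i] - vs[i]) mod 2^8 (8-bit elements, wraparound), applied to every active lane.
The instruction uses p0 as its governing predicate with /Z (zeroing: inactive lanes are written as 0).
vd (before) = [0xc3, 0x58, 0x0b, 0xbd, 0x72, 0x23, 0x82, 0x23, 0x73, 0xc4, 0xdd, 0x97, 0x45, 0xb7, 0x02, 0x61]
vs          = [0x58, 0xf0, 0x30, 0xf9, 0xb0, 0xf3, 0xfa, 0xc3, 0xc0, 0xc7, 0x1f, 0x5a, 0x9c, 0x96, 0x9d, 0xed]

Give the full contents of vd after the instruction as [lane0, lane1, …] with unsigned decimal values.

register lanes = 128/8 = 16
whilelt: lane j active iff 19+j < 35 → j < 16 → 16 active
lane  0: sub(0xc3,0x58) ⇒ 0x6b
lane  1: sub(0x58,0xf0) ⇒ 0x68
lane  2: sub(0x0b,0x30) ⇒ 0xdb
lane  3: sub(0xbd,0xf9) ⇒ 0xc4
lane  4: sub(0x72,0xb0) ⇒ 0xc2
lane  5: sub(0x23,0xf3) ⇒ 0x30
lane  6: sub(0x82,0xfa) ⇒ 0x88
lane  7: sub(0x23,0xc3) ⇒ 0x60
lane  8: sub(0x73,0xc0) ⇒ 0xb3
lane  9: sub(0xc4,0xc7) ⇒ 0xfd
lane 10: sub(0xdd,0x1f) ⇒ 0xbe
lane 11: sub(0x97,0x5a) ⇒ 0x3d
lane 12: sub(0x45,0x9c) ⇒ 0xa9
lane 13: sub(0xb7,0x96) ⇒ 0x21
lane 14: sub(0x02,0x9d) ⇒ 0x65
lane 15: sub(0x61,0xed) ⇒ 0x74

vd = [107, 104, 219, 196, 194, 48, 136, 96, 179, 253, 190, 61, 169, 33, 101, 116]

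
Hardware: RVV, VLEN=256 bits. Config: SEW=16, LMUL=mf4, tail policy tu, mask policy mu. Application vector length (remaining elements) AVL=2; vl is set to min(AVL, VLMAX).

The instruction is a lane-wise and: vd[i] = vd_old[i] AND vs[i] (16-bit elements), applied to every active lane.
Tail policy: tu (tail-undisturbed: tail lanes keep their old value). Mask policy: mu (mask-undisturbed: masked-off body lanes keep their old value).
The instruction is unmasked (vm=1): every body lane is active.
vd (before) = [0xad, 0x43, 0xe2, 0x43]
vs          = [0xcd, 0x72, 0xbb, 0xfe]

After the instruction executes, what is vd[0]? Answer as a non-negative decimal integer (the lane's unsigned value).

vd[0] = 141

VLMAX = (256 × 1/4) / 16 = 4 lanes
vl ← min(2, 4) = 2
lane  0: and(0xad,0xcd) ⇒ 0x8d
lane  1: and(0x43,0x72) ⇒ 0x42
lane  2: tail/keep ⇒ 0xe2
lane  3: tail/keep ⇒ 0x43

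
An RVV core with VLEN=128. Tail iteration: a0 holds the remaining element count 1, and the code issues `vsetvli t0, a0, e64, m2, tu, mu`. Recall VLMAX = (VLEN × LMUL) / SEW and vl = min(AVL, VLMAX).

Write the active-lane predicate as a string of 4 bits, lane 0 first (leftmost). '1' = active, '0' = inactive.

predicate = 1000

VLMAX = VLEN×LMUL/SEW = 128×2/64 = 4
vl ← min(1, 4) = 1
bits (lane 0 leftmost): 1000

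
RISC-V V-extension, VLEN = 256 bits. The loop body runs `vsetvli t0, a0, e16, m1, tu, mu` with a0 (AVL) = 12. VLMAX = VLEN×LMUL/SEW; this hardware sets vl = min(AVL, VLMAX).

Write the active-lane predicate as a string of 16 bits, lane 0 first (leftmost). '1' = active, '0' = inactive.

predicate = 1111111111110000

lanes per group: 256·1/16 = 16
vl ← min(12, 16) = 12
bits (lane 0 leftmost): 1111111111110000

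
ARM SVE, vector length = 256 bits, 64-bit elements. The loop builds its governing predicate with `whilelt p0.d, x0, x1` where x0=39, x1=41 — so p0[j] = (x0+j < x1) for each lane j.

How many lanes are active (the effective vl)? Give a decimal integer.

256-bit reg / 64-bit elem → 4 lanes
p0[j] = (39+j < 41); true for j=0..1 → 2 lanes set

vl = 2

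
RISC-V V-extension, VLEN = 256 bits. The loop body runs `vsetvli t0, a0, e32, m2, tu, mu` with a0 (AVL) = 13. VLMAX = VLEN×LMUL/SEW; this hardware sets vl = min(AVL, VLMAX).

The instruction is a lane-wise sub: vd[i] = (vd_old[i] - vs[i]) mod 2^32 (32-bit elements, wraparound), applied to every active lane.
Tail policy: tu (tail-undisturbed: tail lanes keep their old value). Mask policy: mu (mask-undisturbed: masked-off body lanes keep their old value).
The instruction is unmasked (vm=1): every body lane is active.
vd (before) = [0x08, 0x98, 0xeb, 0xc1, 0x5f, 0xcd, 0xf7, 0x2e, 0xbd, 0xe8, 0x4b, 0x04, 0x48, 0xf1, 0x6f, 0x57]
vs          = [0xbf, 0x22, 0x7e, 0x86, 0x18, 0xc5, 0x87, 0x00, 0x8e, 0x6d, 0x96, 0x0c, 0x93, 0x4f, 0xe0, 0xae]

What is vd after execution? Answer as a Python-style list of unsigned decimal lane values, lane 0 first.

vd = [4294967113, 118, 109, 59, 71, 8, 112, 46, 47, 123, 4294967221, 4294967288, 4294967221, 241, 111, 87]

VLMAX = VLEN×LMUL/SEW = 256×2/32 = 16
AVL=13 ≤ VLMAX=16, so vl = 13
vd[0] sub(0x08,0xbf) -> 0xffffff49
vd[1] sub(0x98,0x22) -> 0x76
vd[2] sub(0xeb,0x7e) -> 0x6d
vd[3] sub(0xc1,0x86) -> 0x3b
vd[4] sub(0x5f,0x18) -> 0x47
vd[5] sub(0xcd,0xc5) -> 0x08
vd[6] sub(0xf7,0x87) -> 0x70
vd[7] sub(0x2e,0x00) -> 0x2e
vd[8] sub(0xbd,0x8e) -> 0x2f
vd[9] sub(0xe8,0x6d) -> 0x7b
vd[10] sub(0x4b,0x96) -> 0xffffffb5
vd[11] sub(0x04,0x0c) -> 0xfffffff8
vd[12] sub(0x48,0x93) -> 0xffffffb5
vd[13] tail/keep -> 0xf1
vd[14] tail/keep -> 0x6f
vd[15] tail/keep -> 0x57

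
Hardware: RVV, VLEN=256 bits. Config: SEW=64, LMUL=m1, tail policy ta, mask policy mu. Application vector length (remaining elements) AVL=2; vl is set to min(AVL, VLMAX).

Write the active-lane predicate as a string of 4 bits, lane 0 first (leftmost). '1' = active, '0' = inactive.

VLMAX = (256 × 1) / 64 = 4 lanes
vl ← min(2, 4) = 2
bits (lane 0 leftmost): 1100

predicate = 1100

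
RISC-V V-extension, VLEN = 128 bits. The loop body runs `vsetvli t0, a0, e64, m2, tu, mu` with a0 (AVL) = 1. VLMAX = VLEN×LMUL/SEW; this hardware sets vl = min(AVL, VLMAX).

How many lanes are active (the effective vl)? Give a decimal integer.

lanes per group: 128·2/64 = 4
vl = min(AVL, VLMAX) = min(1, 4) = 1

vl = 1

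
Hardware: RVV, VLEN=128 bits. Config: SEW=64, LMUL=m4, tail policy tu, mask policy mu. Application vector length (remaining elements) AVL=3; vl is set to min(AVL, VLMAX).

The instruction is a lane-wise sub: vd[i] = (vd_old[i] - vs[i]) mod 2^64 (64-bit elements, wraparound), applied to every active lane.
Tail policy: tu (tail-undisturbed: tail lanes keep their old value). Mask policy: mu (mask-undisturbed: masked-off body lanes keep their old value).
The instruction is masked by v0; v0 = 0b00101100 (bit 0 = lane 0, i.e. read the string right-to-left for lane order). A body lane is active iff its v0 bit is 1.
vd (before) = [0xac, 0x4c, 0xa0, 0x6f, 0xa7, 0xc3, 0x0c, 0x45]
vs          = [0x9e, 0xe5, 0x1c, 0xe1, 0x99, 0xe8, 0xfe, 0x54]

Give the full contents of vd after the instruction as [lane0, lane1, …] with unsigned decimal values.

vd = [172, 76, 132, 111, 167, 195, 12, 69]

VLMAX = VLEN×LMUL/SEW = 128×4/64 = 8
AVL=3 ≤ VLMAX=8, so vl = 3
lane  0: mask-off/keep ⇒ 0xac
lane  1: mask-off/keep ⇒ 0x4c
lane  2: sub(0xa0,0x1c) ⇒ 0x84
lane  3: tail/keep ⇒ 0x6f
lane  4: tail/keep ⇒ 0xa7
lane  5: tail/keep ⇒ 0xc3
lane  6: tail/keep ⇒ 0x0c
lane  7: tail/keep ⇒ 0x45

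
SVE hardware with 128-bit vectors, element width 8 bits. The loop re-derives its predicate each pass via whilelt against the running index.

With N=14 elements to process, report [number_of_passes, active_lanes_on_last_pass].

[iterations, last_vl] = [1, 14]

lane count: 128 div 8 = 16
iterations = ceil(14/16) = 1; final-pass vl = 14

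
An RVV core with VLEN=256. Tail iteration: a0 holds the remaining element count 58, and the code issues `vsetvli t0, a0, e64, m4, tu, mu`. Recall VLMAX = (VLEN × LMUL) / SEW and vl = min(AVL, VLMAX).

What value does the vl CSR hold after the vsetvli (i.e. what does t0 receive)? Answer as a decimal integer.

VLMAX = VLEN×LMUL/SEW = 256×4/64 = 16
vl ← min(58, 16) = 16

vl = 16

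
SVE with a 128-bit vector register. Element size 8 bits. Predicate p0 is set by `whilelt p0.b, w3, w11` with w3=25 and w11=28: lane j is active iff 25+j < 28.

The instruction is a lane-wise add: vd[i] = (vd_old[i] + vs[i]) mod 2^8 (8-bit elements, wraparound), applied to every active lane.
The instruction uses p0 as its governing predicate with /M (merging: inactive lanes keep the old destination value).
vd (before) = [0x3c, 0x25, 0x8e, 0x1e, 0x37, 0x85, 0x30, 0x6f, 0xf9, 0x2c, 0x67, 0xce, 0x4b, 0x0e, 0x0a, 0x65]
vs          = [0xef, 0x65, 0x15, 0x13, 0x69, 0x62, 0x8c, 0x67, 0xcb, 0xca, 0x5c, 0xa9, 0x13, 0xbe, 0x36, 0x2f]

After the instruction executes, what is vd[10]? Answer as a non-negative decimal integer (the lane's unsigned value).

vd[10] = 103

128-bit reg / 8-bit elem → 16 lanes
p0[j] = (25+j < 28); true for j=0..2 → 3 lanes set
vd[0] add(0x3c,0xef) -> 0x2b
vd[1] add(0x25,0x65) -> 0x8a
vd[2] add(0x8e,0x15) -> 0xa3
vd[3] tail/keep -> 0x1e
vd[4] tail/keep -> 0x37
vd[5] tail/keep -> 0x85
vd[6] tail/keep -> 0x30
vd[7] tail/keep -> 0x6f
vd[8] tail/keep -> 0xf9
vd[9] tail/keep -> 0x2c
vd[10] tail/keep -> 0x67
vd[11] tail/keep -> 0xce
vd[12] tail/keep -> 0x4b
vd[13] tail/keep -> 0x0e
vd[14] tail/keep -> 0x0a
vd[15] tail/keep -> 0x65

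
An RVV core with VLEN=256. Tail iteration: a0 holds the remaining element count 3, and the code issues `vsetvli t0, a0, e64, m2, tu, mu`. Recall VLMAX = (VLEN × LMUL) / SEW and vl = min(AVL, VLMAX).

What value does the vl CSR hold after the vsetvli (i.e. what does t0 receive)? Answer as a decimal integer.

VLMAX = (256 × 2) / 64 = 8 lanes
AVL=3 ≤ VLMAX=8, so vl = 3

vl = 3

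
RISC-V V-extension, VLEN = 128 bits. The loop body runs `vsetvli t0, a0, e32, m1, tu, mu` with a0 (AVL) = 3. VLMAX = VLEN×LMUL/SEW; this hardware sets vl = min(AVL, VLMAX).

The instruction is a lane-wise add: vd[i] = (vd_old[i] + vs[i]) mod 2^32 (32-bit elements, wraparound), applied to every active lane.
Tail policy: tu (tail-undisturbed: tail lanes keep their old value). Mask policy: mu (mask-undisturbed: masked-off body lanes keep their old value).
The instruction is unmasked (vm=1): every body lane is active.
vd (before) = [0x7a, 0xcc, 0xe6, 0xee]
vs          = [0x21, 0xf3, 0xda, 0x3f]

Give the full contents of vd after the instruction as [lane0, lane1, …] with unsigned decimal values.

vd = [155, 447, 448, 238]

VLMAX = (128 × 1) / 32 = 4 lanes
AVL=3 ≤ VLMAX=4, so vl = 3
vd[0] add(0x7a,0x21) -> 0x9b
vd[1] add(0xcc,0xf3) -> 0x1bf
vd[2] add(0xe6,0xda) -> 0x1c0
vd[3] tail/keep -> 0xee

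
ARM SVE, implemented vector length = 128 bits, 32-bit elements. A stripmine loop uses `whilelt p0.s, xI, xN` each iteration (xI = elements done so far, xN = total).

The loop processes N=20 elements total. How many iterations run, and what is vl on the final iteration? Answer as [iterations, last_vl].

[iterations, last_vl] = [5, 4]

128-bit reg / 32-bit elem → 4 lanes
N=20: ⌈20/4⌉ = 5 iters; last vl = 20 − 4×4 = 4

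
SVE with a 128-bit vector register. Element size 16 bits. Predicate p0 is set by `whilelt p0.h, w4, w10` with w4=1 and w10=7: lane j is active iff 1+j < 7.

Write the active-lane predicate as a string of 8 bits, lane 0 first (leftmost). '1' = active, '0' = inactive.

register lanes = 128/16 = 8
whilelt: lane j active iff 1+j < 7 → j < 6 → 6 active
bits (lane 0 leftmost): 11111100

predicate = 11111100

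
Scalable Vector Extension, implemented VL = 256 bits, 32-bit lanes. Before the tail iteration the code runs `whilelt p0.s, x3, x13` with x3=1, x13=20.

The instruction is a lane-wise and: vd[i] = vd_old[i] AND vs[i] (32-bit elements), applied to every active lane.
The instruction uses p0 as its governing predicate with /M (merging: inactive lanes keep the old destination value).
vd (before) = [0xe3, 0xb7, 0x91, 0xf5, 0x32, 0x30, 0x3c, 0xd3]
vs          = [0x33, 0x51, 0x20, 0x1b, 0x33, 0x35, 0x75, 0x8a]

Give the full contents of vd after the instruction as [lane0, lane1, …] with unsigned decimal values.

vd = [35, 17, 0, 17, 50, 48, 52, 130]

256-bit reg / 32-bit elem → 8 lanes
p0[j] = (1+j < 20); true for j=0..7 → 8 lanes set
  i=0: and(0xe3,0x33) → 35
  i=1: and(0xb7,0x51) → 17
  i=2: and(0x91,0x20) → 0
  i=3: and(0xf5,0x1b) → 17
  i=4: and(0x32,0x33) → 50
  i=5: and(0x30,0x35) → 48
  i=6: and(0x3c,0x75) → 52
  i=7: and(0xd3,0x8a) → 130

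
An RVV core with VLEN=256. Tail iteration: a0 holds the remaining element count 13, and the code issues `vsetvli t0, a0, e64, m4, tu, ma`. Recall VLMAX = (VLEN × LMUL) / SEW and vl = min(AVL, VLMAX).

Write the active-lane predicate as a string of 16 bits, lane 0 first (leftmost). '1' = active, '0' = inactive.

lanes per group: 256·4/64 = 16
vl = min(AVL, VLMAX) = min(13, 16) = 13
bits (lane 0 leftmost): 1111111111111000

predicate = 1111111111111000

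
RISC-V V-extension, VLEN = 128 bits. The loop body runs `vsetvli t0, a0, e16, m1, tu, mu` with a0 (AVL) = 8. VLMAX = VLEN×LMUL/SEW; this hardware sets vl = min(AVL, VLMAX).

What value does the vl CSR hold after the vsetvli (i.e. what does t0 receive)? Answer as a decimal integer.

vl = 8

VLMAX = (128 × 1) / 16 = 8 lanes
vl ← min(8, 8) = 8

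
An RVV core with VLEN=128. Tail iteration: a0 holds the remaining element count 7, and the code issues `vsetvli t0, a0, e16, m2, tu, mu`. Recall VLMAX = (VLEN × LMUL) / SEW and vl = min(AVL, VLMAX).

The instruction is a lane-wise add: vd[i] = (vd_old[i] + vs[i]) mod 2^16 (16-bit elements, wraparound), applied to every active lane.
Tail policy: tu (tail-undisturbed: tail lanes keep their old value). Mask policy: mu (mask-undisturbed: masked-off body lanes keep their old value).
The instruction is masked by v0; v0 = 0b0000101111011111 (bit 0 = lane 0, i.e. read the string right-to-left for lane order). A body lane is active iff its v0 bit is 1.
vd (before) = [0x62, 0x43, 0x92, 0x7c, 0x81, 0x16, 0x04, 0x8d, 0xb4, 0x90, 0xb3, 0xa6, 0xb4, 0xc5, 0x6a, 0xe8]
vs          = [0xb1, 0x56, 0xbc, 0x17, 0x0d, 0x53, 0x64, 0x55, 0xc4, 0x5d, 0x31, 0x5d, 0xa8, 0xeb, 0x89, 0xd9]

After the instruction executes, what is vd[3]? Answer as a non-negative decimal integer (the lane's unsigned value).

vd[3] = 147

lanes per group: 128·2/16 = 16
vl ← min(7, 16) = 7
  i=0: add(0x62,0xb1) → 275
  i=1: add(0x43,0x56) → 153
  i=2: add(0x92,0xbc) → 334
  i=3: add(0x7c,0x17) → 147
  i=4: add(0x81,0x0d) → 142
  i=5: mask-off/keep → 22
  i=6: add(0x04,0x64) → 104
  i=7: tail/keep → 141
  i=8: tail/keep → 180
  i=9: tail/keep → 144
  i=10: tail/keep → 179
  i=11: tail/keep → 166
  i=12: tail/keep → 180
  i=13: tail/keep → 197
  i=14: tail/keep → 106
  i=15: tail/keep → 232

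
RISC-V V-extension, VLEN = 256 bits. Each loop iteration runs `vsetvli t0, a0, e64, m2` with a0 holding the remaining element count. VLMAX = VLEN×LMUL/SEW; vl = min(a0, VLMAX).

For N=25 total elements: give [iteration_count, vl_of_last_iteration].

[iterations, last_vl] = [4, 1]

lanes per group: 256·2/64 = 8
25 elements at 8/iter → 4 passes, remainder 1 on the last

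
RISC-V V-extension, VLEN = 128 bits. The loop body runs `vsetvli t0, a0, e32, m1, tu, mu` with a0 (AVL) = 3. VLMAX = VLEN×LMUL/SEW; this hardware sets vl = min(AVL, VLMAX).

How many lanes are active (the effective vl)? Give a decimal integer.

VLMAX = VLEN×LMUL/SEW = 128×1/32 = 4
vl = min(AVL, VLMAX) = min(3, 4) = 3

vl = 3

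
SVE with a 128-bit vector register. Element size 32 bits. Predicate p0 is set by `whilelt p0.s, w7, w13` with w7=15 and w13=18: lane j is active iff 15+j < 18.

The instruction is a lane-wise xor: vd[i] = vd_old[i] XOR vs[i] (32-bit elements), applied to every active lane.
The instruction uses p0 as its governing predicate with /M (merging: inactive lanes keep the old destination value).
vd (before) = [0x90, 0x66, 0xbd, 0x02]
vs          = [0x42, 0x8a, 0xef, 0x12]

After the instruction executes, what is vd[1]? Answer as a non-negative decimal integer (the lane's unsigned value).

vd[1] = 236

128-bit reg / 32-bit elem → 4 lanes
whilelt: lane j active iff 15+j < 18 → j < 3 → 3 active
  i=0: xor(0x90,0x42) → 210
  i=1: xor(0x66,0x8a) → 236
  i=2: xor(0xbd,0xef) → 82
  i=3: tail/keep → 2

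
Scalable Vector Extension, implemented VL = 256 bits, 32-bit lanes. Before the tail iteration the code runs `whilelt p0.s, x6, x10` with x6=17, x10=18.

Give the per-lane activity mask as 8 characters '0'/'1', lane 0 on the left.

predicate = 10000000

lane count: 256 div 32 = 8
p0[j] = (17+j < 18); true for j=0..0 → 1 lanes set
bits (lane 0 leftmost): 10000000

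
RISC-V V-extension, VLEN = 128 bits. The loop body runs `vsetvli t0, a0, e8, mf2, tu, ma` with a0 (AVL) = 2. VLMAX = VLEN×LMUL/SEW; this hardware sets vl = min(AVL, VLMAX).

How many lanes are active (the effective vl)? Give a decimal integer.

VLMAX = (128 × 1/2) / 8 = 8 lanes
vl ← min(2, 8) = 2

vl = 2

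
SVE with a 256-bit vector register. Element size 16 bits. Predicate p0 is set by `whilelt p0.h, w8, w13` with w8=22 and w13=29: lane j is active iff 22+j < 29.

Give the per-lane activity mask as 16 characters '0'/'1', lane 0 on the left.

256-bit reg / 16-bit elem → 16 lanes
active while 22+j < 29, i.e. j ∈ [0,7) capped at 16 ⇒ 7
bits (lane 0 leftmost): 1111111000000000

predicate = 1111111000000000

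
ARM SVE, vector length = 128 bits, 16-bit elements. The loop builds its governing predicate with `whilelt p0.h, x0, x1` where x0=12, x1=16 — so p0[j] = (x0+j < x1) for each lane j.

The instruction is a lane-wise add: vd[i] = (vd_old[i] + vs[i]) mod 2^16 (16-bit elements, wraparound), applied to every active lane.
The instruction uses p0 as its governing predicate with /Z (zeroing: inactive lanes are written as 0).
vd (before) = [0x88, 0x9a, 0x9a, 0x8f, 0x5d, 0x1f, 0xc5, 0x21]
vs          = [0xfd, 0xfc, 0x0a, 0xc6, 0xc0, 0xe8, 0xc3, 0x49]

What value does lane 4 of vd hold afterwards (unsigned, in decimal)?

vd[4] = 0

lane count: 128 div 16 = 8
p0[j] = (12+j < 16); true for j=0..3 → 4 lanes set
[0] add(0x88,0xfd) = 0x185
[1] add(0x9a,0xfc) = 0x196
[2] add(0x9a,0x0a) = 0xa4
[3] add(0x8f,0xc6) = 0x155
[4] tail/zero = 0x00
[5] tail/zero = 0x00
[6] tail/zero = 0x00
[7] tail/zero = 0x00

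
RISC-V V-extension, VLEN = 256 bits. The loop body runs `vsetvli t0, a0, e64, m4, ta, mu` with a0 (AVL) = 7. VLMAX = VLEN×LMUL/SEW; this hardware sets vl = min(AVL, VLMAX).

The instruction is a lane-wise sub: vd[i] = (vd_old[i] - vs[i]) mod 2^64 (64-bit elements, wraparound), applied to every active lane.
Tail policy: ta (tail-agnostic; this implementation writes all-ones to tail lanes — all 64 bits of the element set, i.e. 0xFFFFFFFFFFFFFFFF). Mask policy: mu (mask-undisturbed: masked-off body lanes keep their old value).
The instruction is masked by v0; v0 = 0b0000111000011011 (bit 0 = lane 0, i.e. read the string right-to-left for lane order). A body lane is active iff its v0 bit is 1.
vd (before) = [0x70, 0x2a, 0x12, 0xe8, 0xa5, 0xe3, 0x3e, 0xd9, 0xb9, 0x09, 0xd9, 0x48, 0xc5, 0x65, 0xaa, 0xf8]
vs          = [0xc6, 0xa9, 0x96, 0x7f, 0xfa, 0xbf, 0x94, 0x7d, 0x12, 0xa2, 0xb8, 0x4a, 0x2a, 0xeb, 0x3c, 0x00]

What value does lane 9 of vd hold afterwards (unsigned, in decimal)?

lanes per group: 256·4/64 = 16
vl ← min(7, 16) = 7
lane  0: sub(0x70,0xc6) ⇒ 0xffffffffffffffaa
lane  1: sub(0x2a,0xa9) ⇒ 0xffffffffffffff81
lane  2: mask-off/keep ⇒ 0x12
lane  3: sub(0xe8,0x7f) ⇒ 0x69
lane  4: sub(0xa5,0xfa) ⇒ 0xffffffffffffffab
lane  5: mask-off/keep ⇒ 0xe3
lane  6: mask-off/keep ⇒ 0x3e
lane  7: tail/ones ⇒ 0xffffffffffffffff
lane  8: tail/ones ⇒ 0xffffffffffffffff
lane  9: tail/ones ⇒ 0xffffffffffffffff
lane 10: tail/ones ⇒ 0xffffffffffffffff
lane 11: tail/ones ⇒ 0xffffffffffffffff
lane 12: tail/ones ⇒ 0xffffffffffffffff
lane 13: tail/ones ⇒ 0xffffffffffffffff
lane 14: tail/ones ⇒ 0xffffffffffffffff
lane 15: tail/ones ⇒ 0xffffffffffffffff

vd[9] = 18446744073709551615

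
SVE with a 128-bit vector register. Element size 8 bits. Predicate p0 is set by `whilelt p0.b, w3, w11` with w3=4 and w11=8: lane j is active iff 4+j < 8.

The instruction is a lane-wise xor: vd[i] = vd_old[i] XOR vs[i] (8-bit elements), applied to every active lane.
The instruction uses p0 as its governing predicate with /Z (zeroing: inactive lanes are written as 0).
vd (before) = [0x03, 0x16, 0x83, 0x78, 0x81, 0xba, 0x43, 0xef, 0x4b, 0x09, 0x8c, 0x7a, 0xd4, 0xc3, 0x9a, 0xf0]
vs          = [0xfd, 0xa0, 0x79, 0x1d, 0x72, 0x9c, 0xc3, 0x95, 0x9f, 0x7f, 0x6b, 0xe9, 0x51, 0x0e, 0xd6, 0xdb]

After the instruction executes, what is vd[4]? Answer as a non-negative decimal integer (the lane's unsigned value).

vd[4] = 0

register lanes = 128/8 = 16
whilelt: lane j active iff 4+j < 8 → j < 4 → 4 active
[0] xor(0x03,0xfd) = 0xfe
[1] xor(0x16,0xa0) = 0xb6
[2] xor(0x83,0x79) = 0xfa
[3] xor(0x78,0x1d) = 0x65
[4] tail/zero = 0x00
[5] tail/zero = 0x00
[6] tail/zero = 0x00
[7] tail/zero = 0x00
[8] tail/zero = 0x00
[9] tail/zero = 0x00
[10] tail/zero = 0x00
[11] tail/zero = 0x00
[12] tail/zero = 0x00
[13] tail/zero = 0x00
[14] tail/zero = 0x00
[15] tail/zero = 0x00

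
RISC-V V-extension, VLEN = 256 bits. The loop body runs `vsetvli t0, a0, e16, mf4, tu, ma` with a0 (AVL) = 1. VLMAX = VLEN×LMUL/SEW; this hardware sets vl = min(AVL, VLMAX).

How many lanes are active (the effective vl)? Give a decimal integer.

vl = 1

VLMAX = (256 × 1/4) / 16 = 4 lanes
vl ← min(1, 4) = 1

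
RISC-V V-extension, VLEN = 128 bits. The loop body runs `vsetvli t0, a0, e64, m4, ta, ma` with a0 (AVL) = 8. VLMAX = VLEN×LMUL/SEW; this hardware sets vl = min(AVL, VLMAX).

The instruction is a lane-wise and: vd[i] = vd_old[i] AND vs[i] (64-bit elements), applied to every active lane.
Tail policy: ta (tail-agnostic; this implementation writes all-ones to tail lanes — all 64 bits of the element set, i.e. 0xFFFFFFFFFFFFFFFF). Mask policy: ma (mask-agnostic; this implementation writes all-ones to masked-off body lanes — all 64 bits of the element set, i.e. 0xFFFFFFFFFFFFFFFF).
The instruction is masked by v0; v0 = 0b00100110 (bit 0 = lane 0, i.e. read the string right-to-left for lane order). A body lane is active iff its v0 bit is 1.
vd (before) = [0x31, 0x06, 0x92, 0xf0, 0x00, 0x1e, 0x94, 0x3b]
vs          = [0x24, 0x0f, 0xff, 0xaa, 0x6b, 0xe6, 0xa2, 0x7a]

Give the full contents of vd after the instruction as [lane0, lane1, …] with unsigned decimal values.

vd = [18446744073709551615, 6, 146, 18446744073709551615, 18446744073709551615, 6, 18446744073709551615, 18446744073709551615]

lanes per group: 128·4/64 = 8
AVL=8 ≤ VLMAX=8, so vl = 8
  i=0: mask-off/ones → 18446744073709551615
  i=1: and(0x06,0x0f) → 6
  i=2: and(0x92,0xff) → 146
  i=3: mask-off/ones → 18446744073709551615
  i=4: mask-off/ones → 18446744073709551615
  i=5: and(0x1e,0xe6) → 6
  i=6: mask-off/ones → 18446744073709551615
  i=7: mask-off/ones → 18446744073709551615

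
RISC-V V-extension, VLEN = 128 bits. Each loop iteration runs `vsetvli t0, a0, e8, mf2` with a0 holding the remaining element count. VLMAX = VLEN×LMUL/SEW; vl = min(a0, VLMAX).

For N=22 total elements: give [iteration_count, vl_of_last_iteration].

[iterations, last_vl] = [3, 6]

lanes per group: 128·1/2/8 = 8
N=22: ⌈22/8⌉ = 3 iters; last vl = 22 − 2×8 = 6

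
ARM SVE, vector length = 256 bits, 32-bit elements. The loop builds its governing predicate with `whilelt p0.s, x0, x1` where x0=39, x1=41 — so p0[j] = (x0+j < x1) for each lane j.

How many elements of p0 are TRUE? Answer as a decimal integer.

vl = 2

lane count: 256 div 32 = 8
active while 39+j < 41, i.e. j ∈ [0,2) capped at 8 ⇒ 2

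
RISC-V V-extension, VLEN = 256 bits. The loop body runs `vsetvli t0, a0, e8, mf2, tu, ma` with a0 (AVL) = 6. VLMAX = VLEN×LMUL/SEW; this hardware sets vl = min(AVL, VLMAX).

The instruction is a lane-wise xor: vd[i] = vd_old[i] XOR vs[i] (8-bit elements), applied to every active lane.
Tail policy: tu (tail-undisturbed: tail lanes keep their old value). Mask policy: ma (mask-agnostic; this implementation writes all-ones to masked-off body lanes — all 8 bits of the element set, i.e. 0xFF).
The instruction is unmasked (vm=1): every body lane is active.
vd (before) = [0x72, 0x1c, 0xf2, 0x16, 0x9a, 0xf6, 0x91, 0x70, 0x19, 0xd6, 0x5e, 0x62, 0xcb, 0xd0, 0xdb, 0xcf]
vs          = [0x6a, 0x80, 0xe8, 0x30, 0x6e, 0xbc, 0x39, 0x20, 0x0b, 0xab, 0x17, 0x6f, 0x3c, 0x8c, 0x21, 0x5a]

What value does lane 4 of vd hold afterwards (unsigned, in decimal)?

vd[4] = 244

VLMAX = VLEN×LMUL/SEW = 256×1/2/8 = 16
AVL=6 ≤ VLMAX=16, so vl = 6
lane  0: xor(0x72,0x6a) ⇒ 0x18
lane  1: xor(0x1c,0x80) ⇒ 0x9c
lane  2: xor(0xf2,0xe8) ⇒ 0x1a
lane  3: xor(0x16,0x30) ⇒ 0x26
lane  4: xor(0x9a,0x6e) ⇒ 0xf4
lane  5: xor(0xf6,0xbc) ⇒ 0x4a
lane  6: tail/keep ⇒ 0x91
lane  7: tail/keep ⇒ 0x70
lane  8: tail/keep ⇒ 0x19
lane  9: tail/keep ⇒ 0xd6
lane 10: tail/keep ⇒ 0x5e
lane 11: tail/keep ⇒ 0x62
lane 12: tail/keep ⇒ 0xcb
lane 13: tail/keep ⇒ 0xd0
lane 14: tail/keep ⇒ 0xdb
lane 15: tail/keep ⇒ 0xcf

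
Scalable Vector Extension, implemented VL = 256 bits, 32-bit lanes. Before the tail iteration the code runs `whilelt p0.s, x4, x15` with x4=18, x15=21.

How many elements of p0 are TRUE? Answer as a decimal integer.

lane count: 256 div 32 = 8
active while 18+j < 21, i.e. j ∈ [0,3) capped at 8 ⇒ 3

vl = 3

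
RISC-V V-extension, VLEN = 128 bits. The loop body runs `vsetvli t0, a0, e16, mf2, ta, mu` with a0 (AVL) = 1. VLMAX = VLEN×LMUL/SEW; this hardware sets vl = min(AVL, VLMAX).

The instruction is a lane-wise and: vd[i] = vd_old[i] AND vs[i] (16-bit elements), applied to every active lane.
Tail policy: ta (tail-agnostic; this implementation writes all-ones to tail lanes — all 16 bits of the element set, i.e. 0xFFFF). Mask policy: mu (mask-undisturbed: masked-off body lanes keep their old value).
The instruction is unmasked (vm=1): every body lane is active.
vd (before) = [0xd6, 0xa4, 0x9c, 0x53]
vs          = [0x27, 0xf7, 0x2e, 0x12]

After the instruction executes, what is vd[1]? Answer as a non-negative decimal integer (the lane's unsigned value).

vd[1] = 65535

VLMAX = (128 × 1/2) / 16 = 4 lanes
vl = min(AVL, VLMAX) = min(1, 4) = 1
  i=0: and(0xd6,0x27) → 6
  i=1: tail/ones → 65535
  i=2: tail/ones → 65535
  i=3: tail/ones → 65535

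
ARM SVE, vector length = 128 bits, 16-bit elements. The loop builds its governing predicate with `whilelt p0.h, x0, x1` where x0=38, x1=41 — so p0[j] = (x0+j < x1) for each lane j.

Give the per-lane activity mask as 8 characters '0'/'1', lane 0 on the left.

predicate = 11100000

register lanes = 128/16 = 8
active while 38+j < 41, i.e. j ∈ [0,3) capped at 8 ⇒ 3
bits (lane 0 leftmost): 11100000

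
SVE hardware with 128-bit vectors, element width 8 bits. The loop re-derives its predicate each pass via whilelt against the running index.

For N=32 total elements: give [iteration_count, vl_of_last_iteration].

lane count: 128 div 8 = 16
iterations = ceil(32/16) = 2; final-pass vl = 16

[iterations, last_vl] = [2, 16]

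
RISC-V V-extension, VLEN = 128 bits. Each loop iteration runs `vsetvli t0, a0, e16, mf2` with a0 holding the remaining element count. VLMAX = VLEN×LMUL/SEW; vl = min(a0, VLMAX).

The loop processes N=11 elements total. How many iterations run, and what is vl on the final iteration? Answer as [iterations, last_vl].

[iterations, last_vl] = [3, 3]

VLMAX = VLEN×LMUL/SEW = 128×1/2/16 = 4
iterations = ceil(11/4) = 3; final-pass vl = 3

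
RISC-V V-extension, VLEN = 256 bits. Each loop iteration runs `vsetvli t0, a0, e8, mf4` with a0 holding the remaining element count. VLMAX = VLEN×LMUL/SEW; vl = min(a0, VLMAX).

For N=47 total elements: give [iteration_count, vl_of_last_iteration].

[iterations, last_vl] = [6, 7]

VLMAX = (256 × 1/4) / 8 = 8 lanes
iterations = ceil(47/8) = 6; final-pass vl = 7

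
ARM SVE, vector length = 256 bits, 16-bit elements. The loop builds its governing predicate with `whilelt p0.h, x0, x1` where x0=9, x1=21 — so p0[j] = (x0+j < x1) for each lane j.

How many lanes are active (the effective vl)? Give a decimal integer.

vl = 12

lane count: 256 div 16 = 16
p0[j] = (9+j < 21); true for j=0..11 → 12 lanes set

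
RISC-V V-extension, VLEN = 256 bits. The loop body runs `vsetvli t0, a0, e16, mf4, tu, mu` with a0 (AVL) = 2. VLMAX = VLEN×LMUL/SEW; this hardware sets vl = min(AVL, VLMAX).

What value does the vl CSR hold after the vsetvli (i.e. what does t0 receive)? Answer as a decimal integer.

VLMAX = (256 × 1/4) / 16 = 4 lanes
vl = min(AVL, VLMAX) = min(2, 4) = 2

vl = 2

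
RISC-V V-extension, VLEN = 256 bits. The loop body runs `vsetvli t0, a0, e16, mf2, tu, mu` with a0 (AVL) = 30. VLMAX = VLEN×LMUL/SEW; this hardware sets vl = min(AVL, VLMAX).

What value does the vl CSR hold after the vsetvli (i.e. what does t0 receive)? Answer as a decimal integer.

vl = 8

lanes per group: 256·1/2/16 = 8
vl ← min(30, 8) = 8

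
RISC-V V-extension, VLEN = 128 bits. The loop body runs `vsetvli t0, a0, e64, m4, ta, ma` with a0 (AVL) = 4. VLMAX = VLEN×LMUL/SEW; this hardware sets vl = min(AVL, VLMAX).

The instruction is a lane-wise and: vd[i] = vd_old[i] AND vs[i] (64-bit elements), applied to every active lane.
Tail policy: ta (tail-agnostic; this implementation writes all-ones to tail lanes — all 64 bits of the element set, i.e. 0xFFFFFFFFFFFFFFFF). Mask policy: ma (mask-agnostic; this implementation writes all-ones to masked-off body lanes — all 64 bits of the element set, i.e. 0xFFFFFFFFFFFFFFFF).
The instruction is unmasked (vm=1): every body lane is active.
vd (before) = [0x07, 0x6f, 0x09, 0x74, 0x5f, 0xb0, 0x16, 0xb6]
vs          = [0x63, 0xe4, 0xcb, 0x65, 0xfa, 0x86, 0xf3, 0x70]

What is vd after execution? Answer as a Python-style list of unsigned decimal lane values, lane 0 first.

VLMAX = VLEN×LMUL/SEW = 128×4/64 = 8
vl ← min(4, 8) = 4
vd[0] and(0x07,0x63) -> 0x03
vd[1] and(0x6f,0xe4) -> 0x64
vd[2] and(0x09,0xcb) -> 0x09
vd[3] and(0x74,0x65) -> 0x64
vd[4] tail/ones -> 0xffffffffffffffff
vd[5] tail/ones -> 0xffffffffffffffff
vd[6] tail/ones -> 0xffffffffffffffff
vd[7] tail/ones -> 0xffffffffffffffff

vd = [3, 100, 9, 100, 18446744073709551615, 18446744073709551615, 18446744073709551615, 18446744073709551615]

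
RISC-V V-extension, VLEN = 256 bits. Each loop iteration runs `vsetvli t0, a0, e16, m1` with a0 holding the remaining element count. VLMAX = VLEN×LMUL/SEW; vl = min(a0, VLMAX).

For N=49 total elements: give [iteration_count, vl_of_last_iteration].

[iterations, last_vl] = [4, 1]

lanes per group: 256·1/16 = 16
N=49: ⌈49/16⌉ = 4 iters; last vl = 49 − 3×16 = 1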